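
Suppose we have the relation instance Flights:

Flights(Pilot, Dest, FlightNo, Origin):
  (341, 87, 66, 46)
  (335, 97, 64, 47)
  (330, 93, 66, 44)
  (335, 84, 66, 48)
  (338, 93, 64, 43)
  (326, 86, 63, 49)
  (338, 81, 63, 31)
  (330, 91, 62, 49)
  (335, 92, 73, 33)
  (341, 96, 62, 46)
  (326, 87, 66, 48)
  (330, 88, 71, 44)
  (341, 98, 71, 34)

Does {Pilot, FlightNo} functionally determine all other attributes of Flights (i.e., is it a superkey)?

All 13 rows have distinct {Pilot, FlightNo} values, so {Pilot, FlightNo} → (all attributes) holds and {Pilot, FlightNo} is a superkey.

Yes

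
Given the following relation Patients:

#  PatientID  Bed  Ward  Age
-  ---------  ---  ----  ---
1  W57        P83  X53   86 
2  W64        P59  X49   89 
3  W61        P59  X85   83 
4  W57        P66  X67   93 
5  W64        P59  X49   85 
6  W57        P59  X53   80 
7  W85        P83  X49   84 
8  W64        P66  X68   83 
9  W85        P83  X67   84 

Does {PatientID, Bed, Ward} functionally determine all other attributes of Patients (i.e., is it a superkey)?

Rows 2 and 5 have the same {PatientID, Bed, Ward} value (PatientID=W64, Bed=P59, Ward=X49) but are distinct tuples, so {PatientID, Bed, Ward} does not determine every attribute — not a superkey.

No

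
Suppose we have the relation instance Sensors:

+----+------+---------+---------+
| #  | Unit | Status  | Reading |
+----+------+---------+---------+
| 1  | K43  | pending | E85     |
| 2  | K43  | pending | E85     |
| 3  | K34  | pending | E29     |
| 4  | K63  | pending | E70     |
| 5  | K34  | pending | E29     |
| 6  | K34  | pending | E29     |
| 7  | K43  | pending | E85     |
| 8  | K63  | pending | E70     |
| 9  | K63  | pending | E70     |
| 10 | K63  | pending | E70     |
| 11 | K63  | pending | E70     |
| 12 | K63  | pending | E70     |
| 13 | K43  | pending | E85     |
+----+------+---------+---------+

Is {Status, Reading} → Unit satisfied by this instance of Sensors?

Yes

(Status=pending, Reading=E85): rows 1, 2, 7, 13 → Unit = K43, K43, K43, K43 ✓
(Status=pending, Reading=E29): rows 3, 5, 6 → Unit = K34, K34, K34 ✓
(Status=pending, Reading=E70): rows 4, 8, 9, 10, 11, 12 → Unit = K63, K63, K63, K63, K63, K63 ✓
Every {Status, Reading} value is associated with a single Unit value, so {Status, Reading} → Unit holds.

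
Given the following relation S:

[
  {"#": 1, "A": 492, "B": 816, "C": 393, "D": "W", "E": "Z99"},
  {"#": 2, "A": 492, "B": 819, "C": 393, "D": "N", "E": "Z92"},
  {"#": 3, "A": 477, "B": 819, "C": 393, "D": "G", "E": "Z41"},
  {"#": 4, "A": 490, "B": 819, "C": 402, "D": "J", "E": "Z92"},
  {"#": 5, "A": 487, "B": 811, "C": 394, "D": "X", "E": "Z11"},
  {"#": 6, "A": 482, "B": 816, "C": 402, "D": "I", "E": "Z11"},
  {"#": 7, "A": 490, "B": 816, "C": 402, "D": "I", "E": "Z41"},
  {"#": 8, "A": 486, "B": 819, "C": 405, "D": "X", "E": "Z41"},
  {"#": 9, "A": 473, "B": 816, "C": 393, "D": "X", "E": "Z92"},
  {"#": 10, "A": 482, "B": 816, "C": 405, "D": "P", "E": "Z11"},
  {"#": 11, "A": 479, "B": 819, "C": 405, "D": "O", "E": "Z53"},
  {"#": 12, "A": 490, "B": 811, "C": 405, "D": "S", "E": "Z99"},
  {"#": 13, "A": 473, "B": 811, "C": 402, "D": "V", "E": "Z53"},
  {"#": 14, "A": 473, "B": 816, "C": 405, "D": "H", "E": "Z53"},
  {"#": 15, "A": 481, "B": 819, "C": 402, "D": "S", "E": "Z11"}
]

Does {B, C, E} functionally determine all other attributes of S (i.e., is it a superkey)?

Yes

All 15 rows have distinct {B, C, E} values, so {B, C, E} → (all attributes) holds and {B, C, E} is a superkey.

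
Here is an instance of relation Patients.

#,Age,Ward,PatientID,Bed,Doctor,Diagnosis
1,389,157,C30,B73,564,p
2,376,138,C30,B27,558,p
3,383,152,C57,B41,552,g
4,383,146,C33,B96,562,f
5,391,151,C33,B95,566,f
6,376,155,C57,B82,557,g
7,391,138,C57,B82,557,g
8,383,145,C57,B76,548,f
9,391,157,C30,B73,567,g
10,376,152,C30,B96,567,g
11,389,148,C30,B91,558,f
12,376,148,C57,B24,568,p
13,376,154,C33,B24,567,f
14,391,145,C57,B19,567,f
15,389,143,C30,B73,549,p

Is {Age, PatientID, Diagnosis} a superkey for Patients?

No

Rows 1 and 15 have the same {Age, PatientID, Diagnosis} value (Age=389, PatientID=C30, Diagnosis=p) but are distinct tuples, so {Age, PatientID, Diagnosis} does not determine every attribute — not a superkey.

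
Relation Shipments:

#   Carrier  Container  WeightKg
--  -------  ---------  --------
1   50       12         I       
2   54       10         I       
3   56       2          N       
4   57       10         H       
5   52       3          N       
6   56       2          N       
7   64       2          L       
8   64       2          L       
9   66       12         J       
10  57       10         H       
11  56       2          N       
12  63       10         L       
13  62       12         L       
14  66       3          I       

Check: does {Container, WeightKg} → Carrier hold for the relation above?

Yes

(Container=12, WeightKg=I): row 1 → Carrier = 50 ✓
(Container=10, WeightKg=I): row 2 → Carrier = 54 ✓
(Container=2, WeightKg=N): rows 3, 6, 11 → Carrier = 56, 56, 56 ✓
(Container=10, WeightKg=H): rows 4, 10 → Carrier = 57, 57 ✓
(Container=3, WeightKg=N): row 5 → Carrier = 52 ✓
(Container=2, WeightKg=L): rows 7, 8 → Carrier = 64, 64 ✓
(Container=12, WeightKg=J): row 9 → Carrier = 66 ✓
(Container=10, WeightKg=L): row 12 → Carrier = 63 ✓
(Container=12, WeightKg=L): row 13 → Carrier = 62 ✓
(Container=3, WeightKg=I): row 14 → Carrier = 66 ✓
Every {Container, WeightKg} value is associated with a single Carrier value, so {Container, WeightKg} → Carrier holds.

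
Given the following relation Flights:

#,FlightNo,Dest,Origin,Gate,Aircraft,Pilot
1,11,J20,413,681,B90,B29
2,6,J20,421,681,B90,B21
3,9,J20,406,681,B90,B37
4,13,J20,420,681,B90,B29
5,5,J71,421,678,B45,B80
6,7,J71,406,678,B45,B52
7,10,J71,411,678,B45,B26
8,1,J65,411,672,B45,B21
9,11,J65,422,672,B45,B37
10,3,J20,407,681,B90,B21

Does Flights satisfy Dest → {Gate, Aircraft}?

Dest=J20: rows 1, 2, 3, 4, 10 → {Gate,Aircraft} = (681, B90), (681, B90), (681, B90), (681, B90), (681, B90) ✓
Dest=J71: rows 5, 6, 7 → {Gate,Aircraft} = (678, B45), (678, B45), (678, B45) ✓
Dest=J65: rows 8, 9 → {Gate,Aircraft} = (672, B45), (672, B45) ✓
Every Dest value is associated with a single {Gate, Aircraft} value, so Dest → {Gate, Aircraft} holds.

Yes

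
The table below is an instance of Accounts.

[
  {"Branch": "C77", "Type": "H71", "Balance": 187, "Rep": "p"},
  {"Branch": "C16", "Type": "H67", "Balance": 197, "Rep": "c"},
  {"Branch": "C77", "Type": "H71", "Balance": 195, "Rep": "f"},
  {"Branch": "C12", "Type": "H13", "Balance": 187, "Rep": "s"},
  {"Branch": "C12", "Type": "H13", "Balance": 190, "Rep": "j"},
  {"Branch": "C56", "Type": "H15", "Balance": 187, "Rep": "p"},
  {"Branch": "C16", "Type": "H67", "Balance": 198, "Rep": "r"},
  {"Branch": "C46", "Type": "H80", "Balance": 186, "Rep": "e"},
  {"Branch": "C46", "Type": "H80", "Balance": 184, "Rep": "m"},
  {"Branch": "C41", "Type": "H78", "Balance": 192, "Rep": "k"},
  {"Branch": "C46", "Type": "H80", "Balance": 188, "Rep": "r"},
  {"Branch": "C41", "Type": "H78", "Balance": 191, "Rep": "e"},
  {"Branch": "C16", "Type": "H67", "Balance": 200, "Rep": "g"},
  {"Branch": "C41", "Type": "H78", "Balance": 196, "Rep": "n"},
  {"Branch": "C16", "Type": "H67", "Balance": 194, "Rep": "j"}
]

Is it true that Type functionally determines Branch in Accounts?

Type=H71: 2 rows → Branch = C77, C77 ✓
Type=H67: 4 rows → Branch = C16, C16, C16, C16 ✓
Type=H13: 2 rows → Branch = C12, C12 ✓
Type=H15: 1 row → Branch = C56 ✓
Type=H80: 3 rows → Branch = C46, C46, C46 ✓
Type=H78: 3 rows → Branch = C41, C41, C41 ✓
Every Type value is associated with a single Branch value, so Type -> Branch holds.

Yes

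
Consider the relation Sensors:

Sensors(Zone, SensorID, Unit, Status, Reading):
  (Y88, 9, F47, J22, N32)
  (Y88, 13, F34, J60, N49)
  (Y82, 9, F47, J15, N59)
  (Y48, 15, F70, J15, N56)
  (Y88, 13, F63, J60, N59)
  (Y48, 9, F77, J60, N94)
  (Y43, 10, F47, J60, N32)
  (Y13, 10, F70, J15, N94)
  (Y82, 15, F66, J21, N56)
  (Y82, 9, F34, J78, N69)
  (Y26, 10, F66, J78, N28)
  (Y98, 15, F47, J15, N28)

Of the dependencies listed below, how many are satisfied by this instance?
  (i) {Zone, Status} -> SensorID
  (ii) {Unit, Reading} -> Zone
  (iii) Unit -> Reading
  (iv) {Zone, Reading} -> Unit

(i) {Zone, Status} -> SensorID: every LHS value maps to a single RHS value — holds.
(ii) {Unit, Reading} -> Zone: (Unit=F47, Reading=N32): 2 rows → Zone takes values {Y88, Y43} — violation — fails.
(iii) Unit -> Reading: Unit=F47: 4 rows → Reading takes values {N32, N59, N28} — violation; Unit=F34: 2 rows → Reading takes values {N49, N69} — violation; Unit=F70: 2 rows → Reading takes values {N56, N94} — violation; Unit=F66: 2 rows → Reading takes values {N56, N28} — violation — fails.
(iv) {Zone, Reading} -> Unit: every LHS value maps to a single RHS value — holds.
2 of the 4 dependencies hold.

2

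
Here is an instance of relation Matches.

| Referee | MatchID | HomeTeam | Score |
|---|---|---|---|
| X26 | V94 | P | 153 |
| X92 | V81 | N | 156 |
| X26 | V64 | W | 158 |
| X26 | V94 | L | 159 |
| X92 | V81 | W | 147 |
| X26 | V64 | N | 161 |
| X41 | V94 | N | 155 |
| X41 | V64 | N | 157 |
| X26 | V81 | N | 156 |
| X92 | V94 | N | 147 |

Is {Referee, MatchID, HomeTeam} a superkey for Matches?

Yes

All 10 rows have distinct {Referee, MatchID, HomeTeam} values, so {Referee, MatchID, HomeTeam} → (all attributes) holds and {Referee, MatchID, HomeTeam} is a superkey.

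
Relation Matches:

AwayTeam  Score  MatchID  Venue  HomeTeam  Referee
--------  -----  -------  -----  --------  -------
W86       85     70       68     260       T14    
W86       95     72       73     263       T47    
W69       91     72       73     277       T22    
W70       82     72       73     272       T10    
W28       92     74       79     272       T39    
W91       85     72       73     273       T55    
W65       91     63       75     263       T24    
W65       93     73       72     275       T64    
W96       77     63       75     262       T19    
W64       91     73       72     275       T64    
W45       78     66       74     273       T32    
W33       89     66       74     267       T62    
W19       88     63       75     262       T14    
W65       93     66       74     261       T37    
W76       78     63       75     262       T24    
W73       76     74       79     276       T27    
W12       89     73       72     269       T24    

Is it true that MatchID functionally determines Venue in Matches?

Yes

MatchID=70: 1 row → Venue = 68 ✓
MatchID=72: 4 rows → Venue = 73, 73, 73, 73 ✓
MatchID=74: 2 rows → Venue = 79, 79 ✓
MatchID=63: 4 rows → Venue = 75, 75, 75, 75 ✓
MatchID=73: 3 rows → Venue = 72, 72, 72 ✓
MatchID=66: 3 rows → Venue = 74, 74, 74 ✓
Every MatchID value is associated with a single Venue value, so MatchID → Venue holds.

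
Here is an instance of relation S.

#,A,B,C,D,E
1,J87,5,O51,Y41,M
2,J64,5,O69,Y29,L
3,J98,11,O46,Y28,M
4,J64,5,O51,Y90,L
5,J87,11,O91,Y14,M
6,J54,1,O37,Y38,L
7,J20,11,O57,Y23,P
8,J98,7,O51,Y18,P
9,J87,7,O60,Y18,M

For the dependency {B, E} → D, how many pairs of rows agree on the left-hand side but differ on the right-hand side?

2

(B=5, E=L): violating pairs (2,4) — 1 pair.
(B=11, E=M): violating pairs (3,5) — 1 pair.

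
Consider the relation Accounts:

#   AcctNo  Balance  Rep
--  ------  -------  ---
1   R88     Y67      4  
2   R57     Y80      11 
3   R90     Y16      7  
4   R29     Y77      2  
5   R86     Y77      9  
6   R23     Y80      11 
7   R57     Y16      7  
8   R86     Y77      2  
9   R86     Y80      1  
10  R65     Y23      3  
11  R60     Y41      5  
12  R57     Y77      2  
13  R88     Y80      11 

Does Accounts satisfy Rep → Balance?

Yes

Rep=4: row 1 → Balance = Y67 ✓
Rep=11: rows 2, 6, 13 → Balance = Y80, Y80, Y80 ✓
Rep=7: rows 3, 7 → Balance = Y16, Y16 ✓
Rep=2: rows 4, 8, 12 → Balance = Y77, Y77, Y77 ✓
Rep=9: row 5 → Balance = Y77 ✓
Rep=1: row 9 → Balance = Y80 ✓
Rep=3: row 10 → Balance = Y23 ✓
Rep=5: row 11 → Balance = Y41 ✓
Every Rep value is associated with a single Balance value, so Rep → Balance holds.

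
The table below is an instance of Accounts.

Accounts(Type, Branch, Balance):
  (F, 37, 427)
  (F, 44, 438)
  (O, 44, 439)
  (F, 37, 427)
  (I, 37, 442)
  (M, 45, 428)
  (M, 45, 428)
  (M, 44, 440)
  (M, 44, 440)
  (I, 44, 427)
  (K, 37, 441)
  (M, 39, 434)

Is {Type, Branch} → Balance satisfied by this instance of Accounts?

Yes

(Type=F, Branch=37): 2 rows → Balance = 427, 427 ✓
(Type=F, Branch=44): 1 row → Balance = 438 ✓
(Type=O, Branch=44): 1 row → Balance = 439 ✓
(Type=I, Branch=37): 1 row → Balance = 442 ✓
(Type=M, Branch=45): 2 rows → Balance = 428, 428 ✓
(Type=M, Branch=44): 2 rows → Balance = 440, 440 ✓
(Type=I, Branch=44): 1 row → Balance = 427 ✓
(Type=K, Branch=37): 1 row → Balance = 441 ✓
(Type=M, Branch=39): 1 row → Balance = 434 ✓
Every {Type, Branch} value is associated with a single Balance value, so {Type, Branch} → Balance holds.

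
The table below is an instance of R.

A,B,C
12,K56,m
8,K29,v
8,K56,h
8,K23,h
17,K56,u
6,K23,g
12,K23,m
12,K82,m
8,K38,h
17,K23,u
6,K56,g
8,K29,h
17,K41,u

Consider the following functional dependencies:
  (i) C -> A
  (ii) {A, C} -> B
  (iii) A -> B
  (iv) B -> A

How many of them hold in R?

(i) C -> A: every LHS value maps to a single RHS value — holds.
(ii) {A, C} -> B: (A=12, C=m): 3 rows → B takes values {K56, K23, K82} — violation; (A=8, C=h): 4 rows → B takes values {K56, K23, K38, K29} — violation; (A=17, C=u): 3 rows → B takes values {K56, K23, K41} — violation; (A=6, C=g): 2 rows → B takes values {K23, K56} — violation — fails.
(iii) A -> B: A=12: 3 rows → B takes values {K56, K23, K82} — violation; A=8: 5 rows → B takes values {K29, K56, K23, K38} — violation; A=17: 3 rows → B takes values {K56, K23, K41} — violation; A=6: 2 rows → B takes values {K23, K56} — violation — fails.
(iv) B -> A: B=K56: 4 rows → A takes values {12, 8, 17, 6} — violation; B=K23: 4 rows → A takes values {8, 6, 12, 17} — violation — fails.
1 of the 4 dependencies holds.

1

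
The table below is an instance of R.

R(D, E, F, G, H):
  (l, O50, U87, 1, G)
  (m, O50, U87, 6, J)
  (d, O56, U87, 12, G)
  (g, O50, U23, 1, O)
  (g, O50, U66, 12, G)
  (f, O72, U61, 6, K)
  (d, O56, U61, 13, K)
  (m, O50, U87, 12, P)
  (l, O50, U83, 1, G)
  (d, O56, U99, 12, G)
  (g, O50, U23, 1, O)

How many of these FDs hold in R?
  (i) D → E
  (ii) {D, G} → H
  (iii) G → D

2

(i) D → E: every LHS value maps to a single RHS value — holds.
(ii) {D, G} → H: every LHS value maps to a single RHS value — holds.
(iii) G → D: G=1: 4 rows → D takes values {l, g} — violation; G=6: 2 rows → D takes values {m, f} — violation; G=12: 4 rows → D takes values {d, g, m} — violation — fails.
2 of the 3 dependencies hold.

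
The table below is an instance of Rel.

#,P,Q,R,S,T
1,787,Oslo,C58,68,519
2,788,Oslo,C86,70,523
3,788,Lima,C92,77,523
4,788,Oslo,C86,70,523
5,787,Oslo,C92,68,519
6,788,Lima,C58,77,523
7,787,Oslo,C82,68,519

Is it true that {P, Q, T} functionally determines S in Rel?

(P=787, Q=Oslo, T=519): rows 1, 5, 7 → S = 68, 68, 68 ✓
(P=788, Q=Oslo, T=523): rows 2, 4 → S = 70, 70 ✓
(P=788, Q=Lima, T=523): rows 3, 6 → S = 77, 77 ✓
Every {P, Q, T} value is associated with a single S value, so {P, Q, T} → S holds.

Yes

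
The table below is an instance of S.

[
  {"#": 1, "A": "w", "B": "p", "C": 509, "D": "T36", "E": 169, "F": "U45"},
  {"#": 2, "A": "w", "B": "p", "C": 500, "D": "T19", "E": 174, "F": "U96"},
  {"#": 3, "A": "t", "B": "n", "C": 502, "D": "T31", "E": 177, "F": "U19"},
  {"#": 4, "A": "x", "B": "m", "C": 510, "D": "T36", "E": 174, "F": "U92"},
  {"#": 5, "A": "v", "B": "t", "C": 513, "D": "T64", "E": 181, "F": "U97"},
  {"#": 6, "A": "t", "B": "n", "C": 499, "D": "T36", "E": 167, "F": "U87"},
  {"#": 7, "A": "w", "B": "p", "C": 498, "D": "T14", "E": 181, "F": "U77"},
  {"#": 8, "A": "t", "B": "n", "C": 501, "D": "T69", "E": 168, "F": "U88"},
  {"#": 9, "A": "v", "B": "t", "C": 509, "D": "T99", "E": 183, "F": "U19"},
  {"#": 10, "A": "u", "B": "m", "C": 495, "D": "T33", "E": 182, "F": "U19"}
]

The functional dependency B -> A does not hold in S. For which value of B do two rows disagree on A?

m

B=p: rows 1, 2, 7 → A = w, w, w ✓
B=n: rows 3, 6, 8 → A = t, t, t ✓
B=m: rows 4, 10 → A takes values {x, u} — violation
B=t: rows 5, 9 → A = v, v ✓
The only B value with inconsistent A is B=m.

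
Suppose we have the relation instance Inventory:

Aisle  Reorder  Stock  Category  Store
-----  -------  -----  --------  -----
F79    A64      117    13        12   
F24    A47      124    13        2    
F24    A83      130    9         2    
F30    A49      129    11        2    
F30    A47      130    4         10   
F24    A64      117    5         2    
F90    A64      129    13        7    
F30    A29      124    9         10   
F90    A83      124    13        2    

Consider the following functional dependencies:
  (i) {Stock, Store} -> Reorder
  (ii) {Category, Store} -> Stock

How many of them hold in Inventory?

(i) {Stock, Store} -> Reorder: (Stock=124, Store=2): 2 rows → Reorder takes values {A47, A83} — violation — fails.
(ii) {Category, Store} -> Stock: every LHS value maps to a single RHS value — holds.
1 of the 2 dependencies holds.

1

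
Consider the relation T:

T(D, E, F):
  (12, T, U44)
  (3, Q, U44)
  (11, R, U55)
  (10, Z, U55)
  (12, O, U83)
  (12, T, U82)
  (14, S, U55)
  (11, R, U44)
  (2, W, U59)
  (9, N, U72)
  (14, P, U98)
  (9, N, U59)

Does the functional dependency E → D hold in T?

E=T: 2 rows → D = 12, 12 ✓
E=Q: 1 row → D = 3 ✓
E=R: 2 rows → D = 11, 11 ✓
E=Z: 1 row → D = 10 ✓
E=O: 1 row → D = 12 ✓
E=S: 1 row → D = 14 ✓
E=W: 1 row → D = 2 ✓
E=N: 2 rows → D = 9, 9 ✓
E=P: 1 row → D = 14 ✓
Every E value is associated with a single D value, so E → D holds.

Yes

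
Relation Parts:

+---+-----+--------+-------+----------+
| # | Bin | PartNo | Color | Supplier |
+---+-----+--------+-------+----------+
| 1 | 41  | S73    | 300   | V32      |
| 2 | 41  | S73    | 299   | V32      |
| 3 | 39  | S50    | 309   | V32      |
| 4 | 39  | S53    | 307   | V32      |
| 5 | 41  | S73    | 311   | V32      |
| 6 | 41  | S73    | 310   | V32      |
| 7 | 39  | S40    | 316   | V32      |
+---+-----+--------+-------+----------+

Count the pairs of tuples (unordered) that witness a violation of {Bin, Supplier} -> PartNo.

3

(Bin=41, Supplier=V32): all 4 rows agree on PartNo — 0 pairs.
(Bin=39, Supplier=V32): violating pairs (3,4), (3,7), (4,7) — 3 pairs.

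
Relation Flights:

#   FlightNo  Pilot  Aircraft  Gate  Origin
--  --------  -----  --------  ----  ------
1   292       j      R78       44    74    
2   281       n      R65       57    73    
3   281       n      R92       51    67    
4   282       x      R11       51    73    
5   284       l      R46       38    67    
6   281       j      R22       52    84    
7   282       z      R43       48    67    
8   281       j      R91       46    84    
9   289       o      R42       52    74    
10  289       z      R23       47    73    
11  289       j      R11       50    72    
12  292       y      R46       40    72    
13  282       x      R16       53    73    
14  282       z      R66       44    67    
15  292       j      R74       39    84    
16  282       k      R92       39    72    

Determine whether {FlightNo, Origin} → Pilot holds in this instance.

Yes

(FlightNo=292, Origin=74): row 1 → Pilot = j ✓
(FlightNo=281, Origin=73): row 2 → Pilot = n ✓
(FlightNo=281, Origin=67): row 3 → Pilot = n ✓
(FlightNo=282, Origin=73): rows 4, 13 → Pilot = x, x ✓
(FlightNo=284, Origin=67): row 5 → Pilot = l ✓
(FlightNo=281, Origin=84): rows 6, 8 → Pilot = j, j ✓
(FlightNo=282, Origin=67): rows 7, 14 → Pilot = z, z ✓
(FlightNo=289, Origin=74): row 9 → Pilot = o ✓
(FlightNo=289, Origin=73): row 10 → Pilot = z ✓
(FlightNo=289, Origin=72): row 11 → Pilot = j ✓
(FlightNo=292, Origin=72): row 12 → Pilot = y ✓
(FlightNo=292, Origin=84): row 15 → Pilot = j ✓
(FlightNo=282, Origin=72): row 16 → Pilot = k ✓
Every {FlightNo, Origin} value is associated with a single Pilot value, so {FlightNo, Origin} → Pilot holds.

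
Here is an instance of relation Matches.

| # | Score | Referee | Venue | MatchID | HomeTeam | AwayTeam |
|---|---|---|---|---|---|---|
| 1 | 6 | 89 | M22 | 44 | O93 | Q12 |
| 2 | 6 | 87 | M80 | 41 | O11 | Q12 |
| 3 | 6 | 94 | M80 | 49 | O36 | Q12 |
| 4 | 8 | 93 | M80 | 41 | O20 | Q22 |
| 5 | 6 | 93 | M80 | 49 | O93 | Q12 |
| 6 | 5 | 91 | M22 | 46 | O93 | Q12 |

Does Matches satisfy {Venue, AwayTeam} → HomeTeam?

No

(Venue=M22, AwayTeam=Q12): rows 1, 6 → HomeTeam = O93, O93 ✓
(Venue=M80, AwayTeam=Q12): rows 2, 3, 5 → HomeTeam takes values {O11, O36, O93} — violation
(Venue=M80, AwayTeam=Q22): row 4 → HomeTeam = O20 ✓
Two rows agree on {Venue, AwayTeam} but differ on HomeTeam, so {Venue, AwayTeam} → HomeTeam does not hold.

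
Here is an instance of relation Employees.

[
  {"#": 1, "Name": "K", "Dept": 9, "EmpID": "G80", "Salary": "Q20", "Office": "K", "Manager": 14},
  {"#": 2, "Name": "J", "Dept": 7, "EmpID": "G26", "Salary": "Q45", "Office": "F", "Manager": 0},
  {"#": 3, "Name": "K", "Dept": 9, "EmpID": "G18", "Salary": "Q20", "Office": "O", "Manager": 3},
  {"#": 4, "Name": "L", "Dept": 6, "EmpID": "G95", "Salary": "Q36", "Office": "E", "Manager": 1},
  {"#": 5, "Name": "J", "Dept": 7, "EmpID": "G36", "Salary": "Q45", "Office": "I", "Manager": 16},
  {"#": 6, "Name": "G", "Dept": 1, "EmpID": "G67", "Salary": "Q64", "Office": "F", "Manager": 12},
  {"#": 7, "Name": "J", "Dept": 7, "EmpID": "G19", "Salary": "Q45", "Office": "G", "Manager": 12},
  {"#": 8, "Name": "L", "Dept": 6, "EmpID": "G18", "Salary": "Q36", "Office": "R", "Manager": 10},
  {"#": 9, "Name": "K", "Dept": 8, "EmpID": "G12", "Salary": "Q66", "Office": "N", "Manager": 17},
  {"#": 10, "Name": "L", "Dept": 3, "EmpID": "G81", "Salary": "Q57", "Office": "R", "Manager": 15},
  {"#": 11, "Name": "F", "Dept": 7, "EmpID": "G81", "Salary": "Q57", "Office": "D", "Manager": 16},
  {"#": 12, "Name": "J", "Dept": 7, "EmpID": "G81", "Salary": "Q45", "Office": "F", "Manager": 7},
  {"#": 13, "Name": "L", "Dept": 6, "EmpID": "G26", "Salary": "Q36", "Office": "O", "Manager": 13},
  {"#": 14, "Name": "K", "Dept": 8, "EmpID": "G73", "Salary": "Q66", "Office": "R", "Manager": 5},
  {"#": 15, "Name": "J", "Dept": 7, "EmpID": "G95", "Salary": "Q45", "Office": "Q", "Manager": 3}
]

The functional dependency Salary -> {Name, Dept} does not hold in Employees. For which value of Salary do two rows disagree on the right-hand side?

Q57

Salary=Q20: rows 1, 3 → {Name,Dept} = (K, 9), (K, 9) ✓
Salary=Q45: rows 2, 5, 7, 12, 15 → {Name,Dept} = (J, 7), (J, 7), (J, 7), (J, 7), (J, 7) ✓
Salary=Q36: rows 4, 8, 13 → {Name,Dept} = (L, 6), (L, 6), (L, 6) ✓
Salary=Q64: row 6 → {Name,Dept} = (G, 1) ✓
Salary=Q66: rows 9, 14 → {Name,Dept} = (K, 8), (K, 8) ✓
Salary=Q57: rows 10, 11 → {Name,Dept} takes values {(L, 3), (F, 7)} — violation
The only Salary value with inconsistent RHS is Salary=Q57.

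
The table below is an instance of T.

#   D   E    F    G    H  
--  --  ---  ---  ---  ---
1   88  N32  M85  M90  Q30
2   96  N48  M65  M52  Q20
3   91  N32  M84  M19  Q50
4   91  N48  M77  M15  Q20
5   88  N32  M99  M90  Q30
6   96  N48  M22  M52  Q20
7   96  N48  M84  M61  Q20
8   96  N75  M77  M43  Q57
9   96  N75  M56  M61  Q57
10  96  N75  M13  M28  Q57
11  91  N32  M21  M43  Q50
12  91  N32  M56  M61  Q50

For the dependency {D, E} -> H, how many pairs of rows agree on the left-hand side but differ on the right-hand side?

0

(D=88, E=N32): all 2 rows agree on H — 0 pairs.
(D=96, E=N48): all 3 rows agree on H — 0 pairs.
(D=91, E=N32): all 3 rows agree on H — 0 pairs.
(D=96, E=N75): all 3 rows agree on H — 0 pairs.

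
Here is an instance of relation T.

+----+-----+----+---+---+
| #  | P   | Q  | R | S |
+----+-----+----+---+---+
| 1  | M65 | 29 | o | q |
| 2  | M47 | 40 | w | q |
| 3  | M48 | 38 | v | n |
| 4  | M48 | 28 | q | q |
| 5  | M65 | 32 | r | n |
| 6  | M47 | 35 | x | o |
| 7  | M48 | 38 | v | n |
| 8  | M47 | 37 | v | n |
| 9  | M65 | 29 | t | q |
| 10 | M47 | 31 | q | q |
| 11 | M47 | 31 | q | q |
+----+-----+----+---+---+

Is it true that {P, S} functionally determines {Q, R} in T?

(P=M65, S=q): rows 1, 9 → {Q,R} takes values {(29, o), (29, t)} — violation
(P=M47, S=q): rows 2, 10, 11 → {Q,R} takes values {(40, w), (31, q)} — violation
(P=M48, S=n): rows 3, 7 → {Q,R} = (38, v), (38, v) ✓
(P=M48, S=q): row 4 → {Q,R} = (28, q) ✓
(P=M65, S=n): row 5 → {Q,R} = (32, r) ✓
(P=M47, S=o): row 6 → {Q,R} = (35, x) ✓
(P=M47, S=n): row 8 → {Q,R} = (37, v) ✓
Two rows agree on {P, S} but differ on {Q, R}, so {P, S} -> {Q, R} does not hold.

No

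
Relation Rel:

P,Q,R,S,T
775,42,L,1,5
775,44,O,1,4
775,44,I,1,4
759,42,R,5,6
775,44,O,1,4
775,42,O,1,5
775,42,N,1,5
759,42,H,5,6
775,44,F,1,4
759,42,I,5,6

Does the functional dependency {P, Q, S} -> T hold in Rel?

Yes

(P=775, Q=42, S=1): 3 rows → T = 5, 5, 5 ✓
(P=775, Q=44, S=1): 4 rows → T = 4, 4, 4, 4 ✓
(P=759, Q=42, S=5): 3 rows → T = 6, 6, 6 ✓
Every {P, Q, S} value is associated with a single T value, so {P, Q, S} -> T holds.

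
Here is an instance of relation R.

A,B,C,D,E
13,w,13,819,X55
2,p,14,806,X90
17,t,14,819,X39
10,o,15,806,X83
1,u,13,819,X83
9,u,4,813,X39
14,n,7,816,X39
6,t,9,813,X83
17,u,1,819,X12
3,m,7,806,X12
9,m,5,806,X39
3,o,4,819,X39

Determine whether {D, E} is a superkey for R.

Two distinct rows share (D=819, E=X39), so {D, E} does not determine every attribute — not a superkey.

No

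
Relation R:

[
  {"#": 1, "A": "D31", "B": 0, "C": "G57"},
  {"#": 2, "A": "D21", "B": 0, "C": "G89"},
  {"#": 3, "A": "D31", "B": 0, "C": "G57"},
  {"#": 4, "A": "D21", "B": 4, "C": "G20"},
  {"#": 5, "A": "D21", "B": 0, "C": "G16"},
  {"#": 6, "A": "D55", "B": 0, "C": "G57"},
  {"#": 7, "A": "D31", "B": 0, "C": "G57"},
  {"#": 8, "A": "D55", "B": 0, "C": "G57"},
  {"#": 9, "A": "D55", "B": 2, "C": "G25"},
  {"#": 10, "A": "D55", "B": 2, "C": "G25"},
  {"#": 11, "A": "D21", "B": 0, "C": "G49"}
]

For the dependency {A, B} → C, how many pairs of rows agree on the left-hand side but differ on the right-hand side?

3

(A=D31, B=0): all 3 rows agree on C — 0 pairs.
(A=D21, B=0): violating pairs (2,5), (2,11), (5,11) — 3 pairs.
(A=D55, B=0): all 2 rows agree on C — 0 pairs.
(A=D55, B=2): all 2 rows agree on C — 0 pairs.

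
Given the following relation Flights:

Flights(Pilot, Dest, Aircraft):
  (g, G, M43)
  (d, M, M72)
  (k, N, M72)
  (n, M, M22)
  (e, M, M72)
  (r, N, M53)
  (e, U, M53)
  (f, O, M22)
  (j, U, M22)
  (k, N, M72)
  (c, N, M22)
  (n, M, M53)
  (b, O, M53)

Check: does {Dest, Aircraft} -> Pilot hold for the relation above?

No

(Dest=G, Aircraft=M43): 1 row → Pilot = g ✓
(Dest=M, Aircraft=M72): 2 rows → Pilot takes values {d, e} — violation
(Dest=N, Aircraft=M72): 2 rows → Pilot = k, k ✓
(Dest=M, Aircraft=M22): 1 row → Pilot = n ✓
(Dest=N, Aircraft=M53): 1 row → Pilot = r ✓
(Dest=U, Aircraft=M53): 1 row → Pilot = e ✓
(Dest=O, Aircraft=M22): 1 row → Pilot = f ✓
(Dest=U, Aircraft=M22): 1 row → Pilot = j ✓
(Dest=N, Aircraft=M22): 1 row → Pilot = c ✓
(Dest=M, Aircraft=M53): 1 row → Pilot = n ✓
(Dest=O, Aircraft=M53): 1 row → Pilot = b ✓
Two rows agree on {Dest, Aircraft} but differ on Pilot, so {Dest, Aircraft} -> Pilot does not hold.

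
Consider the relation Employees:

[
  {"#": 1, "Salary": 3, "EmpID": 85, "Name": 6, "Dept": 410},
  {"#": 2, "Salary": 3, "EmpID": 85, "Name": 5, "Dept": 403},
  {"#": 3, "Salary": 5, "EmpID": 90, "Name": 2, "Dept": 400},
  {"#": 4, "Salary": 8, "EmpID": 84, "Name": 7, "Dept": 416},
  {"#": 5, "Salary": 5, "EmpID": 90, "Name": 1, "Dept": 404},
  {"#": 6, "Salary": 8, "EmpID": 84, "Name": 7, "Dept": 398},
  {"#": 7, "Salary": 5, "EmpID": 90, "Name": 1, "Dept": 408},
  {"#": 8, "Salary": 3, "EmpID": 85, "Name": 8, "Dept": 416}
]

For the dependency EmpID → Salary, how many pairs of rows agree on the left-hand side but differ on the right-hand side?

0

EmpID=85: all 3 rows agree on Salary — 0 pairs.
EmpID=90: all 3 rows agree on Salary — 0 pairs.
EmpID=84: all 2 rows agree on Salary — 0 pairs.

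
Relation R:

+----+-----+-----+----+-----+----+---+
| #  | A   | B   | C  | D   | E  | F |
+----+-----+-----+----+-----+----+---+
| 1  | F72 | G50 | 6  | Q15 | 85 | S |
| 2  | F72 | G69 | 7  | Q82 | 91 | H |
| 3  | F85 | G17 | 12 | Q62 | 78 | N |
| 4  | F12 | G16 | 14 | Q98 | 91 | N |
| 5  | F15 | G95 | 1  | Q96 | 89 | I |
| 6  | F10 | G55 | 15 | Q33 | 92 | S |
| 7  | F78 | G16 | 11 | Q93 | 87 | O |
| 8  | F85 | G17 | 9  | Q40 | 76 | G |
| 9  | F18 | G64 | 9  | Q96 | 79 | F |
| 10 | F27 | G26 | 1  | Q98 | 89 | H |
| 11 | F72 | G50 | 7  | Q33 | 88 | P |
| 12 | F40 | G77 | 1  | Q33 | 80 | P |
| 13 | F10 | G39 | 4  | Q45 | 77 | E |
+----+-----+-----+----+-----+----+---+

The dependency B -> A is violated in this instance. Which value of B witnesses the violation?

G16

B=G50: rows 1, 11 → A = F72, F72 ✓
B=G69: row 2 → A = F72 ✓
B=G17: rows 3, 8 → A = F85, F85 ✓
B=G16: rows 4, 7 → A takes values {F12, F78} — violation
B=G95: row 5 → A = F15 ✓
B=G55: row 6 → A = F10 ✓
B=G64: row 9 → A = F18 ✓
B=G26: row 10 → A = F27 ✓
B=G77: row 12 → A = F40 ✓
B=G39: row 13 → A = F10 ✓
The only B value with inconsistent A is B=G16.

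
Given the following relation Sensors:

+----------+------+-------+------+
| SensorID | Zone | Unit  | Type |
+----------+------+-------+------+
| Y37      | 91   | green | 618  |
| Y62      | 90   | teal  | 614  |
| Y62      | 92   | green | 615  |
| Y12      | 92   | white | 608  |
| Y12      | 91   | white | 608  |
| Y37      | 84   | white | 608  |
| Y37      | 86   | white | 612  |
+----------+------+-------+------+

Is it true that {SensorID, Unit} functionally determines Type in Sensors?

No

(SensorID=Y37, Unit=green): 1 row → Type = 618 ✓
(SensorID=Y62, Unit=teal): 1 row → Type = 614 ✓
(SensorID=Y62, Unit=green): 1 row → Type = 615 ✓
(SensorID=Y12, Unit=white): 2 rows → Type = 608, 608 ✓
(SensorID=Y37, Unit=white): 2 rows → Type takes values {608, 612} — violation
Two rows agree on {SensorID, Unit} but differ on Type, so {SensorID, Unit} → Type does not hold.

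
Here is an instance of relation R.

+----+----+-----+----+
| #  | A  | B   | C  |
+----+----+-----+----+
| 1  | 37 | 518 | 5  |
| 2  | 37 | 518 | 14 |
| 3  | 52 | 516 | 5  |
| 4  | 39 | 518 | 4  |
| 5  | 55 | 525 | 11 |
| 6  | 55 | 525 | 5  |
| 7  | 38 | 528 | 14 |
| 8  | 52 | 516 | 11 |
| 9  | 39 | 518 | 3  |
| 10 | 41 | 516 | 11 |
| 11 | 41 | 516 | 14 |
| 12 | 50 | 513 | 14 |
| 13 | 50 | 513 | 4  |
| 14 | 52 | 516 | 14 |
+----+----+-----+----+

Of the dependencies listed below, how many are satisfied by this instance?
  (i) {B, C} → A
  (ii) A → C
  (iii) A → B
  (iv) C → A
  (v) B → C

1

(i) {B, C} → A: (B=516, C=11): rows 8, 10 → A takes values {52, 41} — violation; (B=516, C=14): rows 11, 14 → A takes values {41, 52} — violation — fails.
(ii) A → C: A=37: rows 1, 2 → C takes values {5, 14} — violation; A=52: rows 3, 8, 14 → C takes values {5, 11, 14} — violation; A=39: rows 4, 9 → C takes values {4, 3} — violation; A=55: rows 5, 6 → C takes values {11, 5} — violation; A=41: rows 10, 11 → C takes values {11, 14} — violation; A=50: rows 12, 13 → C takes values {14, 4} — violation — fails.
(iii) A → B: every LHS value maps to a single RHS value — holds.
(iv) C → A: C=5: rows 1, 3, 6 → A takes values {37, 52, 55} — violation; C=14: rows 2, 7, 11, 12, 14 → A takes values {37, 38, 41, 50, 52} — violation; C=4: rows 4, 13 → A takes values {39, 50} — violation; C=11: rows 5, 8, 10 → A takes values {55, 52, 41} — violation — fails.
(v) B → C: B=518: rows 1, 2, 4, 9 → C takes values {5, 14, 4, 3} — violation; B=516: rows 3, 8, 10, 11, 14 → C takes values {5, 11, 14} — violation; B=525: rows 5, 6 → C takes values {11, 5} — violation; B=513: rows 12, 13 → C takes values {14, 4} — violation — fails.
1 of the 5 dependencies holds.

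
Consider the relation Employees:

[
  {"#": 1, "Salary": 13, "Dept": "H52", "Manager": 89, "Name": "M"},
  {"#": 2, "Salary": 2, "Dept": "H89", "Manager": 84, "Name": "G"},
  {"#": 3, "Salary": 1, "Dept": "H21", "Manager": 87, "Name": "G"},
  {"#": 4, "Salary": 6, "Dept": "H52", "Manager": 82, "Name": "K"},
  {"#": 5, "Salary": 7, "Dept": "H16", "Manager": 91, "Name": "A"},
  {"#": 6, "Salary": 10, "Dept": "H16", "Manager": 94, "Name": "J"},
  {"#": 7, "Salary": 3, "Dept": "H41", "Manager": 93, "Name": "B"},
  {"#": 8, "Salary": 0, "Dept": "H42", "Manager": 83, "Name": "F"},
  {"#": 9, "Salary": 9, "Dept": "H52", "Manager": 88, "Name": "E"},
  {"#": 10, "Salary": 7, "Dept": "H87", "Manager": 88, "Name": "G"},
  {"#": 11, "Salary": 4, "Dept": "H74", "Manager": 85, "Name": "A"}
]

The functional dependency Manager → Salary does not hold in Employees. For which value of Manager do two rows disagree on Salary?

Manager=89: row 1 → Salary = 13 ✓
Manager=84: row 2 → Salary = 2 ✓
Manager=87: row 3 → Salary = 1 ✓
Manager=82: row 4 → Salary = 6 ✓
Manager=91: row 5 → Salary = 7 ✓
Manager=94: row 6 → Salary = 10 ✓
Manager=93: row 7 → Salary = 3 ✓
Manager=83: row 8 → Salary = 0 ✓
Manager=88: rows 9, 10 → Salary takes values {9, 7} — violation
Manager=85: row 11 → Salary = 4 ✓
The only Manager value with inconsistent Salary is Manager=88.

88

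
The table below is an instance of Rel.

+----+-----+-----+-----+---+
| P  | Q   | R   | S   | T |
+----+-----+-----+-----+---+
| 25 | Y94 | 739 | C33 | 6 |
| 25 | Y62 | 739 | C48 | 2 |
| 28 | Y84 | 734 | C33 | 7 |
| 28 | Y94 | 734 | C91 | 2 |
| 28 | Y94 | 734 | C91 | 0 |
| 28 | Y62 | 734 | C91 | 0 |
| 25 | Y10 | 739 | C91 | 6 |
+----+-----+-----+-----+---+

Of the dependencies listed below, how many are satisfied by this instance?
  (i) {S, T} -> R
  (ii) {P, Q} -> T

1

(i) {S, T} -> R: every LHS value maps to a single RHS value — holds.
(ii) {P, Q} -> T: (P=28, Q=Y94): 2 rows → T takes values {2, 0} — violation — fails.
1 of the 2 dependencies holds.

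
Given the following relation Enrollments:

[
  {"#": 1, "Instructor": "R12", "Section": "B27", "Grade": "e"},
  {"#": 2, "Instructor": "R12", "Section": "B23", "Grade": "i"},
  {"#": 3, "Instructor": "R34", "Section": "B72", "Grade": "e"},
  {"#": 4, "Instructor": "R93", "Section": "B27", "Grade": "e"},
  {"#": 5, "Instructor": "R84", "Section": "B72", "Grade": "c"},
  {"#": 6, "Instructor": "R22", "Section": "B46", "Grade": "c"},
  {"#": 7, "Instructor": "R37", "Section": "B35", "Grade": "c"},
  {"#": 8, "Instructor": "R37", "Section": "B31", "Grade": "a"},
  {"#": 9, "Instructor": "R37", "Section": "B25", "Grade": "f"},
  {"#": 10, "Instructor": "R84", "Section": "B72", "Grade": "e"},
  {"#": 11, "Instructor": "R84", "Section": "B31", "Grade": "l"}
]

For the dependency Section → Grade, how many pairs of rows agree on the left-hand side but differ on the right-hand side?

Section=B27: all 2 rows agree on Grade — 0 pairs.
Section=B72: violating pairs (3,5), (5,10) — 2 pairs.
Section=B31: violating pairs (8,11) — 1 pair.

3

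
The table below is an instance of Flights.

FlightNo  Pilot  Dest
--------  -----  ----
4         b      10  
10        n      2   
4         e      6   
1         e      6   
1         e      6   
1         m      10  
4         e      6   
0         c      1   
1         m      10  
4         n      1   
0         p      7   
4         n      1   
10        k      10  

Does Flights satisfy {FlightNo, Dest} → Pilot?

(FlightNo=4, Dest=10): 1 row → Pilot = b ✓
(FlightNo=10, Dest=2): 1 row → Pilot = n ✓
(FlightNo=4, Dest=6): 2 rows → Pilot = e, e ✓
(FlightNo=1, Dest=6): 2 rows → Pilot = e, e ✓
(FlightNo=1, Dest=10): 2 rows → Pilot = m, m ✓
(FlightNo=0, Dest=1): 1 row → Pilot = c ✓
(FlightNo=4, Dest=1): 2 rows → Pilot = n, n ✓
(FlightNo=0, Dest=7): 1 row → Pilot = p ✓
(FlightNo=10, Dest=10): 1 row → Pilot = k ✓
Every {FlightNo, Dest} value is associated with a single Pilot value, so {FlightNo, Dest} → Pilot holds.

Yes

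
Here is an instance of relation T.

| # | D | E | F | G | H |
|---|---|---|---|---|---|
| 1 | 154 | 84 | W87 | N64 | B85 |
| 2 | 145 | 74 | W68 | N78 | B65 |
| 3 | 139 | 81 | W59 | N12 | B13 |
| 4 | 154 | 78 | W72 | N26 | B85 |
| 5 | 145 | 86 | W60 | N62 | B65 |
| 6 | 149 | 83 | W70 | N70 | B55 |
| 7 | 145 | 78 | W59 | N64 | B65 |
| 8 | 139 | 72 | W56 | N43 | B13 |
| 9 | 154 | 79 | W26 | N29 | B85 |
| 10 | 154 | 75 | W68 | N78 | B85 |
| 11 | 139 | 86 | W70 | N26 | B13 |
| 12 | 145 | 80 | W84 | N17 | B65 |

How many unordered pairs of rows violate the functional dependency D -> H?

0

D=154: all 4 rows agree on H — 0 pairs.
D=145: all 4 rows agree on H — 0 pairs.
D=139: all 3 rows agree on H — 0 pairs.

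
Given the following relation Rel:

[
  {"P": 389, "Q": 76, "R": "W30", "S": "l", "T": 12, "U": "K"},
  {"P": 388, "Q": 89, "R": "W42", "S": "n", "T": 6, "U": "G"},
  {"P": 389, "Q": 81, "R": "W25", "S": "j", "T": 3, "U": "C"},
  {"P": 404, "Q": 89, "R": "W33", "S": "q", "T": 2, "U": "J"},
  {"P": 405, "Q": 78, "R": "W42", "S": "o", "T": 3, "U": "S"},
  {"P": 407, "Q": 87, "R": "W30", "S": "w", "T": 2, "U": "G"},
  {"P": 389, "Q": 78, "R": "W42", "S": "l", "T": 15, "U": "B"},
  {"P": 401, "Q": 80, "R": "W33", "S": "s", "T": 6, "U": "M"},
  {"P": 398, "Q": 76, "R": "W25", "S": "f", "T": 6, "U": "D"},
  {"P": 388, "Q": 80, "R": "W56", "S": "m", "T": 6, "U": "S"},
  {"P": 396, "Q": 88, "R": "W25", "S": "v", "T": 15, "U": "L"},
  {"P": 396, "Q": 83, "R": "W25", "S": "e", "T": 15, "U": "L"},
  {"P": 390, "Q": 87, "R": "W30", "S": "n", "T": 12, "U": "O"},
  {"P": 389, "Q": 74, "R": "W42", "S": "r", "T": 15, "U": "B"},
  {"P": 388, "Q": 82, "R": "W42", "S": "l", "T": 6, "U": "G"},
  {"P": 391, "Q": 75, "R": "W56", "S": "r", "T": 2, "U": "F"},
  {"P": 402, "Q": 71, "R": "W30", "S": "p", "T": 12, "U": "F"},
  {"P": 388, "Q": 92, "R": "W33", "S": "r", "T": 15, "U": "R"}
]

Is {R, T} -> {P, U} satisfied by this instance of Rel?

(R=W30, T=12): 3 rows → {P,U} takes values {(389, K), (390, O), (402, F)} — violation
(R=W42, T=6): 2 rows → {P,U} = (388, G), (388, G) ✓
(R=W25, T=3): 1 row → {P,U} = (389, C) ✓
(R=W33, T=2): 1 row → {P,U} = (404, J) ✓
(R=W42, T=3): 1 row → {P,U} = (405, S) ✓
(R=W30, T=2): 1 row → {P,U} = (407, G) ✓
(R=W42, T=15): 2 rows → {P,U} = (389, B), (389, B) ✓
(R=W33, T=6): 1 row → {P,U} = (401, M) ✓
(R=W25, T=6): 1 row → {P,U} = (398, D) ✓
(R=W56, T=6): 1 row → {P,U} = (388, S) ✓
(R=W25, T=15): 2 rows → {P,U} = (396, L), (396, L) ✓
(R=W56, T=2): 1 row → {P,U} = (391, F) ✓
(R=W33, T=15): 1 row → {P,U} = (388, R) ✓
Two rows agree on {R, T} but differ on {P, U}, so {R, T} -> {P, U} does not hold.

No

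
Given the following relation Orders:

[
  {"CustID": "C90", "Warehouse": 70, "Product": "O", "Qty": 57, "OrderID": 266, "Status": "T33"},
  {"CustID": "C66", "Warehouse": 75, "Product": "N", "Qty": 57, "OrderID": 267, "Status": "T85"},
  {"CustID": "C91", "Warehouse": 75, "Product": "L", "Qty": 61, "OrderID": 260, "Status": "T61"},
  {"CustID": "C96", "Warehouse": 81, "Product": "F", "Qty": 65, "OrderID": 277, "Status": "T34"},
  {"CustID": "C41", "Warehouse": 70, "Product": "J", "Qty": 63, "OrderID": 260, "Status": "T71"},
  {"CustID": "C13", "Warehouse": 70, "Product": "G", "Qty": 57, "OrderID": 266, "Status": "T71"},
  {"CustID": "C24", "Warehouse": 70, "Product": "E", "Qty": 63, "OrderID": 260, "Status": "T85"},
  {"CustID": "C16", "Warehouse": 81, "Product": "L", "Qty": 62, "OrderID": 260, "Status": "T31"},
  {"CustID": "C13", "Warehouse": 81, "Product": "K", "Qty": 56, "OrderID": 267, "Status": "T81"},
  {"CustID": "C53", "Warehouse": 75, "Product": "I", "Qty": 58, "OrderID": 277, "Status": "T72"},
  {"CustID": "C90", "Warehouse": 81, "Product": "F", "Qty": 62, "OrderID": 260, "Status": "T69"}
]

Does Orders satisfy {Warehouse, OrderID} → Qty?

Yes

(Warehouse=70, OrderID=266): 2 rows → Qty = 57, 57 ✓
(Warehouse=75, OrderID=267): 1 row → Qty = 57 ✓
(Warehouse=75, OrderID=260): 1 row → Qty = 61 ✓
(Warehouse=81, OrderID=277): 1 row → Qty = 65 ✓
(Warehouse=70, OrderID=260): 2 rows → Qty = 63, 63 ✓
(Warehouse=81, OrderID=260): 2 rows → Qty = 62, 62 ✓
(Warehouse=81, OrderID=267): 1 row → Qty = 56 ✓
(Warehouse=75, OrderID=277): 1 row → Qty = 58 ✓
Every {Warehouse, OrderID} value is associated with a single Qty value, so {Warehouse, OrderID} → Qty holds.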